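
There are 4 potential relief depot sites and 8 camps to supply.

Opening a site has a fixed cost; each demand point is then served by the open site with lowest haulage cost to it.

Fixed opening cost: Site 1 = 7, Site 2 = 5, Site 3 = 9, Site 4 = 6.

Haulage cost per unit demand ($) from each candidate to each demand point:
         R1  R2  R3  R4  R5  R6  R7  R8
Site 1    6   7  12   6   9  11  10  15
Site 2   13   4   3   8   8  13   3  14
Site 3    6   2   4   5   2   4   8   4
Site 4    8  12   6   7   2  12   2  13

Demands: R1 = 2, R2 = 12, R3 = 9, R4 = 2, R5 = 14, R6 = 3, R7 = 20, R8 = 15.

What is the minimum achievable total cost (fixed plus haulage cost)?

233

Open {Site 2, Site 3, Site 4}: assign each demand point to its cheapest open site.
  R1→Site 3 2×6=12, R2→Site 3 12×2=24, R3→Site 2 9×3=27, R4→Site 3 2×5=10, R5→Site 3 14×2=28, R6→Site 3 3×4=12, R7→Site 4 20×2=40, R8→Site 3 15×4=60
  haulage cost 213, fixed 20 → total 233.
Compare {Site 3, Site 4}: haulage cost 222 + fixed 15 = 237.
Compare {Site 1, Site 2, Site 3, Site 4}: haulage cost 213 + fixed 27 = 240.
Compare {Site 1, Site 3, Site 4}: haulage cost 222 + fixed 22 = 244.
All other subsets cost ≥ 237. Minimum total cost: 233.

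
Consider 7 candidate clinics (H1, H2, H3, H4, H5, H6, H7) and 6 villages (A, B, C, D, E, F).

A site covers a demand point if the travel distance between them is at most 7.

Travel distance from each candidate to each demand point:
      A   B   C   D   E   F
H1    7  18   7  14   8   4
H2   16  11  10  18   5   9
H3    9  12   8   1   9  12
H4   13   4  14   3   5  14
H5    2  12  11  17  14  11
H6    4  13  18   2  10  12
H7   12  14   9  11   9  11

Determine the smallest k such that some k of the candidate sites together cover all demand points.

Coverage sets (demand points within 7 of each site):
  H1: {A, C, F}
  H2: {E}
  H3: {D}
  H4: {B, D, E}
  H5: {A}
  H6: {A, D}
  H7: {}
No single site covers all 6 demand points.
But {H1, H4} covers everything, so the minimum is 2.

2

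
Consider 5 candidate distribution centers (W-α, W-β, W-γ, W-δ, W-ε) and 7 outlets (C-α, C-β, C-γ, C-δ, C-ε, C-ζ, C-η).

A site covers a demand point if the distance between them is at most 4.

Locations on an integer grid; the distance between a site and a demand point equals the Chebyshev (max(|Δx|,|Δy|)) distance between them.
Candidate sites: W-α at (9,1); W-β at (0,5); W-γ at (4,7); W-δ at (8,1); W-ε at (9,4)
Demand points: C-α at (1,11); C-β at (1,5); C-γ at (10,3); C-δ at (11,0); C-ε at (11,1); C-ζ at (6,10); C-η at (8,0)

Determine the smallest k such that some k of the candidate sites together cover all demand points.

Coverage sets (demand points within 4 of each site):
  W-α: {C-γ, C-δ, C-ε, C-η}
  W-β: {C-β}
  W-γ: {C-α, C-β, C-ζ}
  W-δ: {C-γ, C-δ, C-ε, C-η}
  W-ε: {C-γ, C-δ, C-ε, C-η}
No single site covers all 7 demand points.
But {W-α, W-γ} covers everything, so the minimum is 2.

2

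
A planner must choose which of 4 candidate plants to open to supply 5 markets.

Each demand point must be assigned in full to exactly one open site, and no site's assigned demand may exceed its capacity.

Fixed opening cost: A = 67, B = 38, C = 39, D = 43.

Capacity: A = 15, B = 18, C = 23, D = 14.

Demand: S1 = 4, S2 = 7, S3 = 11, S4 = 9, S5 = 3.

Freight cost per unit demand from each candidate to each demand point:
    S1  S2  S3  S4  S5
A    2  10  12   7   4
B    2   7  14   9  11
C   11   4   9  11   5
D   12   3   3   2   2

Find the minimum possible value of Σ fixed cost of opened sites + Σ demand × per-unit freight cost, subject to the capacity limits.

Open {B, C, D}; cheapest assignment that respects the capacities:
  B (cap 18, load 13): S1, S4 — cost 4×2 + 9×9 = 89
  C (cap 23, load 7): S2 — cost 7×4 = 28
  D (cap 14, load 14): S3, S5 — cost 11×3 + 3×2 = 39
  Shipping 156, fixed 120 → total 276.
  Any other capacity-feasible assignment to {B, C, D} ships for at least 156.
Compare {C, D}: its best feasible assignment gives total 277.
Compare {A, C, D}: its best feasible assignment gives total 287.
Every other set of open sites that can feasibly serve all demand totals ≥ 277 even under its best assignment. Minimum: 276.

276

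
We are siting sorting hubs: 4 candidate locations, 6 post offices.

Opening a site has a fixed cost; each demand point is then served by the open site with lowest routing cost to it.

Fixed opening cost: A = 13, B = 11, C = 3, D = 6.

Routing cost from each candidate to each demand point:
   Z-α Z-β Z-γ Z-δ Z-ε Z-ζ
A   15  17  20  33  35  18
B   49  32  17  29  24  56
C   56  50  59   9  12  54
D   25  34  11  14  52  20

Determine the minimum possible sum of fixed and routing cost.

104

Open {A, C, D}: assign each demand point to its cheapest open site.
  Z-α→A 15, Z-β→A 17, Z-γ→D 11, Z-δ→C 9, Z-ε→C 12, Z-ζ→A 18
  routing cost 82, fixed 22 → total 104.
Compare {A, C}: routing cost 91 + fixed 16 = 107.
Compare {A, B, C}: routing cost 88 + fixed 27 = 115.
Compare {A, B, C, D}: routing cost 82 + fixed 33 = 115.
All other subsets cost ≥ 107. Minimum total cost: 104.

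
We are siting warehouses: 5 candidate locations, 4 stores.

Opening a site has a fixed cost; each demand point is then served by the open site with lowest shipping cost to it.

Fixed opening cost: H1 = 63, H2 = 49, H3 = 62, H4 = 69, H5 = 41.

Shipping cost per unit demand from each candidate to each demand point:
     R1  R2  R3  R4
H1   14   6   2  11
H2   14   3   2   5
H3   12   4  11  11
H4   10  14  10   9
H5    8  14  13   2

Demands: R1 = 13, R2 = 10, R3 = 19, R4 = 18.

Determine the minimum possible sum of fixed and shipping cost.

Open {H2, H5}: assign each demand point to its cheapest open site.
  R1→H5 13×8=104, R2→H2 10×3=30, R3→H2 19×2=38, R4→H5 18×2=36
  shipping cost 208, fixed 90 → total 298.
Compare {H1, H5}: shipping cost 238 + fixed 104 = 342.
Compare {H2, H3, H5}: shipping cost 208 + fixed 152 = 360.
Compare {H1, H2, H5}: shipping cost 208 + fixed 153 = 361.
All other subsets cost ≥ 342. Minimum total cost: 298.

298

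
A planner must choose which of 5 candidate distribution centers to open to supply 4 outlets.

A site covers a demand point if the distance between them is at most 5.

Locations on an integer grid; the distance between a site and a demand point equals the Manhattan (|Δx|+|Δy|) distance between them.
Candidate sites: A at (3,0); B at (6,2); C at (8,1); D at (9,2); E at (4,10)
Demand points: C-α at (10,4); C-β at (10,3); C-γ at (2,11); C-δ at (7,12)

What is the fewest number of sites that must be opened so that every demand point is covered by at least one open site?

2

Coverage sets (demand points within 5 of each site):
  A: {}
  B: {C-β}
  C: {C-α, C-β}
  D: {C-α, C-β}
  E: {C-γ, C-δ}
No single site covers all 4 demand points.
But {C, E} covers everything, so the minimum is 2.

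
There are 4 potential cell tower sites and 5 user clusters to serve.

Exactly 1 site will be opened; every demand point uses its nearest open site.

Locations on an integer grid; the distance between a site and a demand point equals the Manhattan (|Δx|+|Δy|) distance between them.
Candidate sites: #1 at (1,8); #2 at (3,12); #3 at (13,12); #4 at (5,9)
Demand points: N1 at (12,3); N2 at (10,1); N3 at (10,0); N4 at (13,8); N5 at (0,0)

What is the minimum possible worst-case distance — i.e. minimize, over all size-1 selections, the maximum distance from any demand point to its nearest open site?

Open {#4}.
  Farthest demand point is N3 at distance 14 (to #4); all others are ≤ 14.
With {#1} the worst case is 17.
With {#2} the worst case is 19.
No size-1 selection achieves below 14.

14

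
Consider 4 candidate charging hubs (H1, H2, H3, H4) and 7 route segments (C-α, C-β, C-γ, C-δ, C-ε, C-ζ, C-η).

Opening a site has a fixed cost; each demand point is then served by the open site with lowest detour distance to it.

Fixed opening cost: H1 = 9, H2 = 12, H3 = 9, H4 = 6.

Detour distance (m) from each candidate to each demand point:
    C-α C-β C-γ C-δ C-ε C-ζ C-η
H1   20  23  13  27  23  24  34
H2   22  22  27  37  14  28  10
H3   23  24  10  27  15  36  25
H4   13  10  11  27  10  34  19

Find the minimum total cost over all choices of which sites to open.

127

Open {H2, H4}: assign each demand point to its cheapest open site.
  C-α→H4 13, C-β→H4 10, C-γ→H4 11, C-δ→H4 27, C-ε→H4 10, C-ζ→H2 28, C-η→H2 10
  detour distance 109, fixed 18 → total 127.
Compare {H1, H4}: detour distance 114 + fixed 15 = 129.
Compare {H4}: detour distance 124 + fixed 6 = 130.
Compare {H1, H2, H4}: detour distance 105 + fixed 27 = 132.
All other subsets cost ≥ 129. Minimum total cost: 127.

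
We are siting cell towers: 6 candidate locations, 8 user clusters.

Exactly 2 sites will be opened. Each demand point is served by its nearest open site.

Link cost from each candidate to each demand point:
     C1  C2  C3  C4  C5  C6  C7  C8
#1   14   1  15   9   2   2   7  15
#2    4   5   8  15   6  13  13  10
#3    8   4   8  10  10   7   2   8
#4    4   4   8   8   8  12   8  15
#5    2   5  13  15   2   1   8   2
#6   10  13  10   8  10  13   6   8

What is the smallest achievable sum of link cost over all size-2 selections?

31

Open {#3, #5}.
  C1→#5 2, C2→#3 4, C3→#3 8, C4→#3 10, C5→#5 2, C6→#5 1, C7→#3 2, C8→#5 2  ⇒ total 31.
Compare {#4, #5}: total 35.
Compare {#5, #6}: total 36.
No size-2 selection does better; minimum is 31.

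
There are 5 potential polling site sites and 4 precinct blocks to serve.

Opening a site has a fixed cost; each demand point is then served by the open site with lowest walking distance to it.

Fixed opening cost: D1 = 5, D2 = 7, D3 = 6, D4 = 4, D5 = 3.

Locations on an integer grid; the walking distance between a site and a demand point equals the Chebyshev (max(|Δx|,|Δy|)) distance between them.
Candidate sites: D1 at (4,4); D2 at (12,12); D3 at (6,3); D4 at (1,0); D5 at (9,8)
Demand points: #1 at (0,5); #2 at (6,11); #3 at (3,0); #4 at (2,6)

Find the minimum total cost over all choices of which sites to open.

21

Open {D1, D5}: assign each demand point to its cheapest open site.
  #1→D1 4, #2→D5 3, #3→D1 4, #4→D1 2
  walking distance 13, fixed 8 → total 21.
Compare {D1}: walking distance 17 + fixed 5 = 22.
Compare {D4, D5}: walking distance 16 + fixed 7 = 23.
Compare {D1, D4, D5}: walking distance 11 + fixed 12 = 23.
All other subsets cost ≥ 22. Minimum total cost: 21.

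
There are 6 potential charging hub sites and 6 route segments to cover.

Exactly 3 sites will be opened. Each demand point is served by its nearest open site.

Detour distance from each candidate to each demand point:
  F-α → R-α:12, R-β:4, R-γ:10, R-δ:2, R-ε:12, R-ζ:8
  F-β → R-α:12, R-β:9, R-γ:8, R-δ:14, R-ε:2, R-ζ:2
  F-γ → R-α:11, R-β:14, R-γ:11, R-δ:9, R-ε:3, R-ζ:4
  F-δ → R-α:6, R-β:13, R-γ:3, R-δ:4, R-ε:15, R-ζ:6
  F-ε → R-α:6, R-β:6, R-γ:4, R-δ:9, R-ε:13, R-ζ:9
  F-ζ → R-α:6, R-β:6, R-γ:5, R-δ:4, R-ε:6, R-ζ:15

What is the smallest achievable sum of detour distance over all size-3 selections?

19

Open {F-α, F-β, F-δ}.
  R-α→F-δ 6, R-β→F-α 4, R-γ→F-δ 3, R-δ→F-α 2, R-ε→F-β 2, R-ζ→F-β 2  ⇒ total 19.
Compare {F-α, F-β, F-ε}: total 20.
Compare {F-α, F-β, F-ζ}: total 21.
No size-3 selection does better; minimum is 19.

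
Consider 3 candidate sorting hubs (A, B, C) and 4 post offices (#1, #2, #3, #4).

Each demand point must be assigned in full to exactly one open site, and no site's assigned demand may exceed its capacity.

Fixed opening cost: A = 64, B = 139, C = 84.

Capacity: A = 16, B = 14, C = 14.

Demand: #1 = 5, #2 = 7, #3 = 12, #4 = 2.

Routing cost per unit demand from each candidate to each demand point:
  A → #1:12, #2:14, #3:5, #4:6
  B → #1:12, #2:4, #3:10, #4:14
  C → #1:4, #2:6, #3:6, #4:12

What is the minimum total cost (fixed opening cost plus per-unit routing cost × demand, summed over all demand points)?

Open {A, C}; cheapest assignment that respects the capacities:
  A (cap 16, load 14): #3, #4 — cost 12×5 + 2×6 = 72
  C (cap 14, load 12): #1, #2 — cost 5×4 + 7×6 = 62
  Shipping 134, fixed 148 → total 282.
  Any other capacity-feasible assignment to {A, C} ships for at least 134.
Compare {A, B}: its best feasible assignment gives total 363.
Compare {B, C}: its best feasible assignment gives total 407.
Every other set of open sites that can feasibly serve all demand totals ≥ 363 even under its best assignment. Minimum: 282.

282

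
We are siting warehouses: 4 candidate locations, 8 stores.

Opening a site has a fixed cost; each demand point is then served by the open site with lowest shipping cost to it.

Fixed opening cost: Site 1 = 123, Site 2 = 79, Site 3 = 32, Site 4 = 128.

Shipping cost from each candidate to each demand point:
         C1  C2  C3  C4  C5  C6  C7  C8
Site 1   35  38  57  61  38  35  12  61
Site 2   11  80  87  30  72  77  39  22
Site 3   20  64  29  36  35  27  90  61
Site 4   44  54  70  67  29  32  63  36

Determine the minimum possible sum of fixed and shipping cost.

368

Open {Site 2, Site 3}: assign each demand point to its cheapest open site.
  C1→Site 2 11, C2→Site 3 64, C3→Site 3 29, C4→Site 2 30, C5→Site 3 35, C6→Site 3 27, C7→Site 2 39, C8→Site 2 22
  shipping cost 257, fixed 111 → total 368.
Compare {Site 3}: shipping cost 362 + fixed 32 = 394.
Compare {Site 1, Site 3}: shipping cost 258 + fixed 155 = 413.
Compare {Site 1, Site 2, Site 3}: shipping cost 204 + fixed 234 = 438.
All other subsets cost ≥ 394. Minimum total cost: 368.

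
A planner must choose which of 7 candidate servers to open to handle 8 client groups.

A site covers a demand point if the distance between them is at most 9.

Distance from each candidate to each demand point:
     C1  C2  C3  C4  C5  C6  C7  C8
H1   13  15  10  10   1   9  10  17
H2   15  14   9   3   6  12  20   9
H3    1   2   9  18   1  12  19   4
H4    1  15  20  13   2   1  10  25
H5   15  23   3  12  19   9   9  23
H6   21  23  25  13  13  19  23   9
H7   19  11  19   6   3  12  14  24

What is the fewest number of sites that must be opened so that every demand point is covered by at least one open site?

Coverage sets (demand points within 9 of each site):
  H1: {C5, C6}
  H2: {C3, C4, C5, C8}
  H3: {C1, C2, C3, C5, C8}
  H4: {C1, C5, C6}
  H5: {C3, C6, C7}
  H6: {C8}
  H7: {C4, C5}
No 2 sites suffice: every size-2 union leaves at least one demand point uncovered.
But {H2, H3, H5} covers everything, so the minimum is 3.

3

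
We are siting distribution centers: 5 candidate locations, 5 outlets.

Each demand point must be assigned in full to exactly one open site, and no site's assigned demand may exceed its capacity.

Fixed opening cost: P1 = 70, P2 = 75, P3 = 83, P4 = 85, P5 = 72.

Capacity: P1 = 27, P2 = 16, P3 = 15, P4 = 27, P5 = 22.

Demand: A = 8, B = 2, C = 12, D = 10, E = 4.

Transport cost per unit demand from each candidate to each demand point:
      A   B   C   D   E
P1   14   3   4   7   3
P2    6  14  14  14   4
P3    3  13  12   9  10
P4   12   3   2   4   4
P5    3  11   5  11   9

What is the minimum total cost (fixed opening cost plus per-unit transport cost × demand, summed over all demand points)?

283

Open {P4, P5}; cheapest assignment that respects the capacities:
  P4 (cap 27, load 26): C, D, E — cost 12×2 + 10×4 + 4×4 = 80
  P5 (cap 22, load 10): A, B — cost 8×3 + 2×11 = 46
  Shipping 126, fixed 157 → total 283.
  Any other capacity-feasible assignment to {P4, P5} ships for at least 126.
Compare {P2, P4}: its best feasible assignment gives total 294.
Compare {P3, P4}: its best feasible assignment gives total 298.
Every other set of open sites that can feasibly serve all demand totals ≥ 294 even under its best assignment. Minimum: 283.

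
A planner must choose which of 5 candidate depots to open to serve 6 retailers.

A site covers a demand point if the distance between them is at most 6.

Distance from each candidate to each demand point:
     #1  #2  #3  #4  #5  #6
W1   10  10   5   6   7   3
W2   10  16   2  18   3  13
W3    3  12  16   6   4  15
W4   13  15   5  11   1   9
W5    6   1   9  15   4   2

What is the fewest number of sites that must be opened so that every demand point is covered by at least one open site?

2

Coverage sets (demand points within 6 of each site):
  W1: {#3, #4, #6}
  W2: {#3, #5}
  W3: {#1, #4, #5}
  W4: {#3, #5}
  W5: {#1, #2, #5, #6}
No single site covers all 6 demand points.
But {W1, W5} covers everything, so the minimum is 2.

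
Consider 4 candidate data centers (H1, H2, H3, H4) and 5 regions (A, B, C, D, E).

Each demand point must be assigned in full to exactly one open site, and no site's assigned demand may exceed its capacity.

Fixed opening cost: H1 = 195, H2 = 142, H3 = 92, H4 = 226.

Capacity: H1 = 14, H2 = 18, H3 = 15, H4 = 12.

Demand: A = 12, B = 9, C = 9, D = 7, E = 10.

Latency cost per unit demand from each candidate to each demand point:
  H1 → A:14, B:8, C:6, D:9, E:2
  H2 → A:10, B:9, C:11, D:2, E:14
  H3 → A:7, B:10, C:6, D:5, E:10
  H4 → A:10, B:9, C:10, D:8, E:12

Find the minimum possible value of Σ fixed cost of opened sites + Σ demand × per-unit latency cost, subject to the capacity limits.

Open {H1, H2, H3, H4}; cheapest assignment that respects the capacities:
  H1 (cap 14, load 10): E — cost 10×2 = 20
  H2 (cap 18, load 16): B, D — cost 9×9 + 7×2 = 95
  H3 (cap 15, load 12): A — cost 12×7 = 84
  H4 (cap 12, load 9): C — cost 9×10 = 90
  Shipping 289, fixed 655 → total 944.
  Any other capacity-feasible assignment to {H1, H2, H3, H4} ships for at least 289.
Total demand is 47; every other set of sites either has combined capacity below 47 or cannot fit the demands without splitting one across sites, so {H1, H2, H3, H4} is the only feasible choice of open sites. Minimum: 944.

944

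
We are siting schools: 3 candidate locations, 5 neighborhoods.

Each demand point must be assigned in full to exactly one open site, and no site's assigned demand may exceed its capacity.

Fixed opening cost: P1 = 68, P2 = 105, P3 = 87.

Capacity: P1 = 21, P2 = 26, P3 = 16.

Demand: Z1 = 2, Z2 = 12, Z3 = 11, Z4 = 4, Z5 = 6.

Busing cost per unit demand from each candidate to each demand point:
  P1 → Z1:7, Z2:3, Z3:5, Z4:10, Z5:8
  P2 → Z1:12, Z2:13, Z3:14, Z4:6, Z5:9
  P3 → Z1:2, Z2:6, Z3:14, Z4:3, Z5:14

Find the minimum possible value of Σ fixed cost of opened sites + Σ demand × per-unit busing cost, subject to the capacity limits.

Open {P1, P3}; cheapest assignment that respects the capacities:
  P1 (cap 21, load 19): Z1, Z3, Z5 — cost 2×7 + 11×5 + 6×8 = 117
  P3 (cap 16, load 16): Z2, Z4 — cost 12×6 + 4×3 = 84
  Shipping 201, fixed 155 → total 356.
  Any other capacity-feasible assignment to {P1, P3} ships for at least 201.
Compare {P1, P2}: its best feasible assignment gives total 449.
Compare {P1, P2, P3}: its best feasible assignment gives total 461.
Every other set of open sites that can feasibly serve all demand totals ≥ 449 even under its best assignment. Minimum: 356.

356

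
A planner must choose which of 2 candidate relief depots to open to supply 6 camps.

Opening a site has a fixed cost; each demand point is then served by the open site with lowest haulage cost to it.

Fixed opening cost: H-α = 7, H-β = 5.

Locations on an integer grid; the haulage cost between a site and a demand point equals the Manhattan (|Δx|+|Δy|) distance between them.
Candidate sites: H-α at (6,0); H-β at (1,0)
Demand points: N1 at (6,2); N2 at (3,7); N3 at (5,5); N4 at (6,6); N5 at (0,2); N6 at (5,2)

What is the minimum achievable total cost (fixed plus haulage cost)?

Open {H-α, H-β}: assign each demand point to its cheapest open site.
  N1→H-α 2, N2→H-β 9, N3→H-α 6, N4→H-α 6, N5→H-β 3, N6→H-α 3
  haulage cost 29, fixed 12 → total 41.
Compare {H-α}: haulage cost 35 + fixed 7 = 42.
Compare {H-β}: haulage cost 45 + fixed 5 = 50.

41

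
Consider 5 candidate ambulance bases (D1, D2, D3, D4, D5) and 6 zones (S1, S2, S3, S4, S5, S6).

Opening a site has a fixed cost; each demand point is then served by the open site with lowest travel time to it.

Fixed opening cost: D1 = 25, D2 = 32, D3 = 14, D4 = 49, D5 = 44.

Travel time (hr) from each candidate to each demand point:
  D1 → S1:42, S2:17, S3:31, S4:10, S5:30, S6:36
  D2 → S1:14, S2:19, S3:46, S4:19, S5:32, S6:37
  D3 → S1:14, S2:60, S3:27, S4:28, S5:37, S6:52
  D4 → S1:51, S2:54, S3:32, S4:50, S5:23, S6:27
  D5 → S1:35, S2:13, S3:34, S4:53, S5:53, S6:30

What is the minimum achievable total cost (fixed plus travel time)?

Open {D1, D3}: assign each demand point to its cheapest open site.
  S1→D3 14, S2→D1 17, S3→D3 27, S4→D1 10, S5→D1 30, S6→D1 36
  travel time 134, fixed 39 → total 173.
Compare {D1}: travel time 166 + fixed 25 = 191.
Compare {D2, D3}: travel time 148 + fixed 46 = 194.
Compare {D1, D2}: travel time 138 + fixed 57 = 195.
All other subsets cost ≥ 191. Minimum total cost: 173.

173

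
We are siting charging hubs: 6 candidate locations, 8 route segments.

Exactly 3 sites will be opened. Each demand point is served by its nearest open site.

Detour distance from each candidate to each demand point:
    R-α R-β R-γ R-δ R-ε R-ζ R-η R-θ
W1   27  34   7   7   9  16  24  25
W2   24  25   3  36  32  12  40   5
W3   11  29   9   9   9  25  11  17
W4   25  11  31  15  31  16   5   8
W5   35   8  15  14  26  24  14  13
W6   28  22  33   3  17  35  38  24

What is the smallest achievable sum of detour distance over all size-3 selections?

Open {W2, W3, W4}.
  R-α→W3 11, R-β→W4 11, R-γ→W2 3, R-δ→W3 9, R-ε→W3 9, R-ζ→W2 12, R-η→W4 5, R-θ→W2 5  ⇒ total 65.
Compare {W2, W3, W5}: total 68.
Compare {W3, W4, W6}: total 72.
No size-3 selection does better; minimum is 65.

65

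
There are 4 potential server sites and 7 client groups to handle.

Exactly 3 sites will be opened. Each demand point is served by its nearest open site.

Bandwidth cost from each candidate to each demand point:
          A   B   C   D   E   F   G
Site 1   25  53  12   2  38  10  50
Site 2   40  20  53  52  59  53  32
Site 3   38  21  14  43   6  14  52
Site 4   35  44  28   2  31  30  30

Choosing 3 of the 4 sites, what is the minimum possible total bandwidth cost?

106

Open {Site 1, Site 3, Site 4}.
  A→Site 1 25, B→Site 3 21, C→Site 1 12, D→Site 1 2, E→Site 3 6, F→Site 1 10, G→Site 4 30  ⇒ total 106.
Compare {Site 1, Site 2, Site 3}: total 107.
Compare {Site 2, Site 3, Site 4}: total 121.
No size-3 selection does better; minimum is 106.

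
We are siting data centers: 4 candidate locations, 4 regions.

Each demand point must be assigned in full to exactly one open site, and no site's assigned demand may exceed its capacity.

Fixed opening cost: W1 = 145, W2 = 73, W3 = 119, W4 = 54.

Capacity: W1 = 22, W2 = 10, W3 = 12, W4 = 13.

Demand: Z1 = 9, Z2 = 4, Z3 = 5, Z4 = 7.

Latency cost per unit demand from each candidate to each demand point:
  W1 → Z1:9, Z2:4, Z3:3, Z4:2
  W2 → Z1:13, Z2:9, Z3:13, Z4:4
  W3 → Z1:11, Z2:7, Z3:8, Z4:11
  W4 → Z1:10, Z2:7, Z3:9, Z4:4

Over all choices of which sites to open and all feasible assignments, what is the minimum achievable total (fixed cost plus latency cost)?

334

Open {W1, W4}; cheapest assignment that respects the capacities:
  W1 (cap 22, load 16): Z2, Z3, Z4 — cost 4×4 + 5×3 + 7×2 = 45
  W4 (cap 13, load 9): Z1 — cost 9×10 = 90
  Shipping 135, fixed 199 → total 334.
  Any other capacity-feasible assignment to {W1, W4} ships for at least 135.
Compare {W1, W2}: its best feasible assignment gives total 358.
Compare {W1, W3}: its best feasible assignment gives total 402.
Every other set of open sites that can feasibly serve all demand totals ≥ 358 even under its best assignment. Minimum: 334.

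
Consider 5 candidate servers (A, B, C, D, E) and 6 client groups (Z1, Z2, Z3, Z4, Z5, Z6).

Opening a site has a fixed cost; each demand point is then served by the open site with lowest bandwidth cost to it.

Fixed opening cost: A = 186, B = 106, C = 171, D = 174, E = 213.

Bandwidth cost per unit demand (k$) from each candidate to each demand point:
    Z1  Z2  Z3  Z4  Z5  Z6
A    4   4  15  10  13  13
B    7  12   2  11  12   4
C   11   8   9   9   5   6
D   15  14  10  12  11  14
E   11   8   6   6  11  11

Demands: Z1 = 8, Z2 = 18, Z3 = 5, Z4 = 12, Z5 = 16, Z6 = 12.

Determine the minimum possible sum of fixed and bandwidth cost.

708

Open {C}: assign each demand point to its cheapest open site.
  Z1→C 8×11=88, Z2→C 18×8=144, Z3→C 5×9=45, Z4→C 12×9=108, Z5→C 16×5=80, Z6→C 12×6=72
  bandwidth cost 537, fixed 171 → total 708.
Compare {B, C}: bandwidth cost 446 + fixed 277 = 723.
Compare {B}: bandwidth cost 654 + fixed 106 = 760.
Compare {A, B}: bandwidth cost 474 + fixed 292 = 766.
All other subsets cost ≥ 723. Minimum total cost: 708.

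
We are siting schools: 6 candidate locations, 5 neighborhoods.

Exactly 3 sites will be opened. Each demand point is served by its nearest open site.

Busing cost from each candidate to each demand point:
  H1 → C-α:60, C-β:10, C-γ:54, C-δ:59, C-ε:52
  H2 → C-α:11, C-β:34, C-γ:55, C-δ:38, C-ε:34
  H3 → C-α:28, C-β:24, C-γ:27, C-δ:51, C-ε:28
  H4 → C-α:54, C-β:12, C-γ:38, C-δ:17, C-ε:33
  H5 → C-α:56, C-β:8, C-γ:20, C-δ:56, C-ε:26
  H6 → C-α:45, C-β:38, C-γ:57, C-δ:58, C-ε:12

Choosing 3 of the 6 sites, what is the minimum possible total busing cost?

82

Open {H2, H4, H5}.
  C-α→H2 11, C-β→H5 8, C-γ→H5 20, C-δ→H4 17, C-ε→H5 26  ⇒ total 82.
Compare {H2, H5, H6}: total 89.
Compare {H2, H4, H6}: total 90.
No size-3 selection does better; minimum is 82.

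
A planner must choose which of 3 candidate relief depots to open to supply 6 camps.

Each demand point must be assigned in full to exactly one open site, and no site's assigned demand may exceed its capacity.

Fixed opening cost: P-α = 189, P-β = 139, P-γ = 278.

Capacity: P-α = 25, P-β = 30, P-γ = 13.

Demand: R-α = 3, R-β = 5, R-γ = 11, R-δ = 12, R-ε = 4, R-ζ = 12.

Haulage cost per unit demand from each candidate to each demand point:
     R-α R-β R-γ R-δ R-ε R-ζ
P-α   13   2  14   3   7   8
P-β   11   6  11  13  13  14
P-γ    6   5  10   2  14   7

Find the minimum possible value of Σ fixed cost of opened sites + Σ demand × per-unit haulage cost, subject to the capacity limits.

696

Open {P-α, P-β}; cheapest assignment that respects the capacities:
  P-α (cap 25, load 24): R-δ, R-ζ — cost 12×3 + 12×8 = 132
  P-β (cap 30, load 23): R-α, R-β, R-γ, R-ε — cost 3×11 + 5×6 + 11×11 + 4×13 = 236
  Shipping 368, fixed 328 → total 696.
  Any other capacity-feasible assignment to {P-α, P-β} ships for at least 368.
Compare {P-α, P-β, P-γ}: its best feasible assignment gives total 918.
Every other set of open sites that can feasibly serve all demand totals ≥ 918 even under its best assignment. Minimum: 696.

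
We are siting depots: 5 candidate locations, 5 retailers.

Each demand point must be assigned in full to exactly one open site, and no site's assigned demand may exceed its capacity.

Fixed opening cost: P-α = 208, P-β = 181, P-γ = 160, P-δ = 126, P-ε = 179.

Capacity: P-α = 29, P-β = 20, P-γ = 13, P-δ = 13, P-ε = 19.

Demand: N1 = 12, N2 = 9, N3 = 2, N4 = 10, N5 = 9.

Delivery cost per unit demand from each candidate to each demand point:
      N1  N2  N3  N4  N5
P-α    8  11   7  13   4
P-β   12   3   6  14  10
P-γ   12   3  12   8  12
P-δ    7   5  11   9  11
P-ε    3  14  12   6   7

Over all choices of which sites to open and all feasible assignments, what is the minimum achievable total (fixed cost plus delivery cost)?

702

Open {P-α, P-β}; cheapest assignment that respects the capacities:
  P-α (cap 29, load 23): N1, N3, N5 — cost 12×8 + 2×7 + 9×4 = 146
  P-β (cap 20, load 19): N2, N4 — cost 9×3 + 10×14 = 167
  Shipping 313, fixed 389 → total 702.
  Any other capacity-feasible assignment to {P-α, P-β} ships for at least 313.
Compare {P-α, P-ε}: its best feasible assignment gives total 712.
Compare {P-γ, P-δ, P-ε}: its best feasible assignment gives total 723.
Every other set of open sites that can feasibly serve all demand totals ≥ 712 even under its best assignment. Minimum: 702.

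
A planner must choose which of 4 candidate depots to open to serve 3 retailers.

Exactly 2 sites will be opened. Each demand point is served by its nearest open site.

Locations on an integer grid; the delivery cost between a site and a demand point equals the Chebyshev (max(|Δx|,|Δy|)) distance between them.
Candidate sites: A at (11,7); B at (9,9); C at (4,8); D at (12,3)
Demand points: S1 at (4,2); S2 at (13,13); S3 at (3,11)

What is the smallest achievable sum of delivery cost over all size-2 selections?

Open {B, C}.
  S1→C 6, S2→B 4, S3→C 3  ⇒ total 13.
Compare {A, C}: total 15.
Compare {A, B}: total 17.
No size-2 selection does better; minimum is 13.

13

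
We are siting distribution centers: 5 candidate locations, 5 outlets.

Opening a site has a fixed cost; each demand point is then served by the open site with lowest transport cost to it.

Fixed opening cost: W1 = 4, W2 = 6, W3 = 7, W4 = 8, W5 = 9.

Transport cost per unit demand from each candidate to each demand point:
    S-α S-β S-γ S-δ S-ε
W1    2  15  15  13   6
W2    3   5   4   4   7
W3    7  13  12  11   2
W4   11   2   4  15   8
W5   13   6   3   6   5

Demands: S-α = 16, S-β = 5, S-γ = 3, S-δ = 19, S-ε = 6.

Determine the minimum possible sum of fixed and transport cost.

Open {W1, W2, W3, W4}: assign each demand point to its cheapest open site.
  S-α→W1 16×2=32, S-β→W4 5×2=10, S-γ→W2 3×4=12, S-δ→W2 19×4=76, S-ε→W3 6×2=12
  transport cost 142, fixed 25 → total 167.
Compare {W1, W2, W3, W4, W5}: transport cost 139 + fixed 34 = 173.
Compare {W1, W2, W3}: transport cost 157 + fixed 17 = 174.
Compare {W2, W3, W4}: transport cost 158 + fixed 21 = 179.
All other subsets cost ≥ 173. Minimum total cost: 167.

167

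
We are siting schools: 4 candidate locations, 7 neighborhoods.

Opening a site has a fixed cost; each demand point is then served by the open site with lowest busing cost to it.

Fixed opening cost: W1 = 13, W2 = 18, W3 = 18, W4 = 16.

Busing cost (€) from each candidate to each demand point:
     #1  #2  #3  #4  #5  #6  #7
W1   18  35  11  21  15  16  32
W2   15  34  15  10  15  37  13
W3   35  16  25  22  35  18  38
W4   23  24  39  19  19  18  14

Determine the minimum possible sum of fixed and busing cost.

Open {W2, W3}: assign each demand point to its cheapest open site.
  #1→W2 15, #2→W3 16, #3→W2 15, #4→W2 10, #5→W2 15, #6→W3 18, #7→W2 13
  busing cost 102, fixed 36 → total 138.
Compare {W2, W4}: busing cost 110 + fixed 34 = 144.
Compare {W1, W2}: busing cost 114 + fixed 31 = 145.
Compare {W1, W2, W3}: busing cost 96 + fixed 49 = 145.
All other subsets cost ≥ 144. Minimum total cost: 138.

138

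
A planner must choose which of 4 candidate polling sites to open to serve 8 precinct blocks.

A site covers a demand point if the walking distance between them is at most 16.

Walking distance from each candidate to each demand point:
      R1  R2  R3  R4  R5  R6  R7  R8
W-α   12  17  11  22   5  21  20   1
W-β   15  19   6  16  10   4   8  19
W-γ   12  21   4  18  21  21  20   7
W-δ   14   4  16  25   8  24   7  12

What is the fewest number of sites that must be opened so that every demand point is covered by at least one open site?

2

Coverage sets (demand points within 16 of each site):
  W-α: {R1, R3, R5, R8}
  W-β: {R1, R3, R4, R5, R6, R7}
  W-γ: {R1, R3, R8}
  W-δ: {R1, R2, R3, R5, R7, R8}
No single site covers all 8 demand points.
But {W-β, W-δ} covers everything, so the minimum is 2.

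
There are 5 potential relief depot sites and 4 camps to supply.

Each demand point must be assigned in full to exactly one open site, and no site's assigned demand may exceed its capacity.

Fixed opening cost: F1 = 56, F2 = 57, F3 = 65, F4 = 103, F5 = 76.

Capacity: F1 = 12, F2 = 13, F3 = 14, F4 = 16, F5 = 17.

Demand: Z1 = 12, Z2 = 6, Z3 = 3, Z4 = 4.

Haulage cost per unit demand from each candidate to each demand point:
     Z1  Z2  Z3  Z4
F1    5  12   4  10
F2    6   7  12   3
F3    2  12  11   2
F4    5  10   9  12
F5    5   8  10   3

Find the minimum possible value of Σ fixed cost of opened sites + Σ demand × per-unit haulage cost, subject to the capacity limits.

236

Open {F2, F3}; cheapest assignment that respects the capacities:
  F2 (cap 13, load 13): Z2, Z3, Z4 — cost 6×7 + 3×12 + 4×3 = 90
  F3 (cap 14, load 12): Z1 — cost 12×2 = 24
  Shipping 114, fixed 122 → total 236.
  Any other capacity-feasible assignment to {F2, F3} ships for at least 114.
Compare {F3, F5}: its best feasible assignment gives total 255.
Compare {F1, F2}: its best feasible assignment gives total 263.
Every other set of open sites that can feasibly serve all demand totals ≥ 255 even under its best assignment. Minimum: 236.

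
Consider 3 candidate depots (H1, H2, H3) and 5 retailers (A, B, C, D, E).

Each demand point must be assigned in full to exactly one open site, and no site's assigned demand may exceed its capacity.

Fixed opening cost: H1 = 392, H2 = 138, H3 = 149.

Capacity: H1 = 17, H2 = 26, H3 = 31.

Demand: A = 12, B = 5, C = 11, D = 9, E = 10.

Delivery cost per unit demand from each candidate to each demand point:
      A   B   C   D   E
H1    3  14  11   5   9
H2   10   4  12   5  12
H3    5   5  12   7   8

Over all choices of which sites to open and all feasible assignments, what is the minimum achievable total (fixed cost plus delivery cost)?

Open {H2, H3}; cheapest assignment that respects the capacities:
  H2 (cap 26, load 25): B, C, D — cost 5×4 + 11×12 + 9×5 = 197
  H3 (cap 31, load 22): A, E — cost 12×5 + 10×8 = 140
  Shipping 337, fixed 287 → total 624.
  Any other capacity-feasible assignment to {H2, H3} ships for at least 337.
Compare {H1, H3}: its best feasible assignment gives total 922.
Compare {H1, H2, H3}: its best feasible assignment gives total 992.
Every other set of open sites that can feasibly serve all demand totals ≥ 922 even under its best assignment. Minimum: 624.

624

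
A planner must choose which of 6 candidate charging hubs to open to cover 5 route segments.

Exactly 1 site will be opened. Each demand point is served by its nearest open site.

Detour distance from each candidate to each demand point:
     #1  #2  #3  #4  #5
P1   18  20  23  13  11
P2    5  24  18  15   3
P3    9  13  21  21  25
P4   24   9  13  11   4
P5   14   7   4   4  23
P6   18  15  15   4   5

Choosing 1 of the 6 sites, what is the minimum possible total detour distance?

52

Open {P5}.
  #1→P5 14, #2→P5 7, #3→P5 4, #4→P5 4, #5→P5 23  ⇒ total 52.
Compare {P6}: total 57.
Compare {P4}: total 61.
No size-1 selection does better; minimum is 52.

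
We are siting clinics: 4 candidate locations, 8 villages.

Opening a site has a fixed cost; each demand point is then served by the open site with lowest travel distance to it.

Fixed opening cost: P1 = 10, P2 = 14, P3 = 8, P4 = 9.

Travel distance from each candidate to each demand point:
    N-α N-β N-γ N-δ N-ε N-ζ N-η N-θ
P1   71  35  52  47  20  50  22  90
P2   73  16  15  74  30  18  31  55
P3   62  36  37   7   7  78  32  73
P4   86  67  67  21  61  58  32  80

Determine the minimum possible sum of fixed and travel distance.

233

Open {P2, P3}: assign each demand point to its cheapest open site.
  N-α→P3 62, N-β→P2 16, N-γ→P2 15, N-δ→P3 7, N-ε→P3 7, N-ζ→P2 18, N-η→P2 31, N-θ→P2 55
  travel distance 211, fixed 22 → total 233.
Compare {P1, P2, P3}: travel distance 202 + fixed 32 = 234.
Compare {P2, P3, P4}: travel distance 211 + fixed 31 = 242.
Compare {P1, P2, P3, P4}: travel distance 202 + fixed 41 = 243.
All other subsets cost ≥ 234. Minimum total cost: 233.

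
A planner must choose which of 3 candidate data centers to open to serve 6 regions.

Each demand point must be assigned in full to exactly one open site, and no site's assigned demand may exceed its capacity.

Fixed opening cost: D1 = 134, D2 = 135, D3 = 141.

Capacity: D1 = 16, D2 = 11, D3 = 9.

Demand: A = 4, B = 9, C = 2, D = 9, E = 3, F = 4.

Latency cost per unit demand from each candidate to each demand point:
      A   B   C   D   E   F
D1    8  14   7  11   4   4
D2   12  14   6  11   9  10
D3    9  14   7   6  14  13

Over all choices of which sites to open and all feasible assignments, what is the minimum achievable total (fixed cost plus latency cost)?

662

Open {D1, D2, D3}; cheapest assignment that respects the capacities:
  D1 (cap 16, load 11): A, E, F — cost 4×8 + 3×4 + 4×4 = 60
  D2 (cap 11, load 11): B, C — cost 9×14 + 2×6 = 138
  D3 (cap 9, load 9): D — cost 9×6 = 54
  Shipping 252, fixed 410 → total 662.
  Any other capacity-feasible assignment to {D1, D2, D3} ships for at least 252.
Total demand is 31 and no other set of sites has combined capacity ≥ 31, so {D1, D2, D3} is the only feasible choice of open sites. Minimum: 662.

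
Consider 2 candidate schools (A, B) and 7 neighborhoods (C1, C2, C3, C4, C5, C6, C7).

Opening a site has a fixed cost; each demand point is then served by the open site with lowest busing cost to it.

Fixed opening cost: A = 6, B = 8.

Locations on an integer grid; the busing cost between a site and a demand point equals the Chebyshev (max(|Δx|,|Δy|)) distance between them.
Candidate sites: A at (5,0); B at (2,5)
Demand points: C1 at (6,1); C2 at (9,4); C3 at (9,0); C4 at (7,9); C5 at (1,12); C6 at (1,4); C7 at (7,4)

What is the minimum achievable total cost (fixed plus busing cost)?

40

Open {A, B}: assign each demand point to its cheapest open site.
  C1→A 1, C2→A 4, C3→A 4, C4→B 5, C5→B 7, C6→B 1, C7→A 4
  busing cost 26, fixed 14 → total 40.
Compare {A}: busing cost 38 + fixed 6 = 44.
Compare {B}: busing cost 36 + fixed 8 = 44.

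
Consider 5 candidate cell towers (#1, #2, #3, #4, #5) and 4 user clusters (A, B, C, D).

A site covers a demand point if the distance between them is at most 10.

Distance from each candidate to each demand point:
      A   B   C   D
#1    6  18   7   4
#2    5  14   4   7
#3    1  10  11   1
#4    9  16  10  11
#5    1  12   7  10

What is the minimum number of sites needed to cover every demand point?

2

Coverage sets (demand points within 10 of each site):
  #1: {A, C, D}
  #2: {A, C, D}
  #3: {A, B, D}
  #4: {A, C}
  #5: {A, C, D}
No single site covers all 4 demand points.
But {#1, #3} covers everything, so the minimum is 2.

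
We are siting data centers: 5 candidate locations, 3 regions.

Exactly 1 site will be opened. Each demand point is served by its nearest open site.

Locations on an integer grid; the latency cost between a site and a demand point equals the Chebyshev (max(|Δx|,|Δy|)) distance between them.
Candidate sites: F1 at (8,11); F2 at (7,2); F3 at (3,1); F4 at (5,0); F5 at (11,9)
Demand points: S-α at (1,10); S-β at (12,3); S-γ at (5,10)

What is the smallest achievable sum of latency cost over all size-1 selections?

Open {F1}.
  S-α→F1 7, S-β→F1 8, S-γ→F1 3  ⇒ total 18.
Compare {F2}: total 21.
Compare {F5}: total 22.
No size-1 selection does better; minimum is 18.

18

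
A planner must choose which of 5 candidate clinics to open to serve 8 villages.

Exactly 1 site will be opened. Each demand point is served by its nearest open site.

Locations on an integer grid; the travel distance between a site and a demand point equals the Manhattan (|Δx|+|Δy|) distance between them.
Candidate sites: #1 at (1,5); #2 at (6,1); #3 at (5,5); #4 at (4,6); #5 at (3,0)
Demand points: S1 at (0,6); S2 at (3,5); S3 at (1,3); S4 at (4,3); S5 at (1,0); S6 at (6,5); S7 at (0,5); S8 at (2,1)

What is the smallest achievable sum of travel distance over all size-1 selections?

27

Open {#1}.
  S1→#1 2, S2→#1 2, S3→#1 2, S4→#1 5, S5→#1 5, S6→#1 5, S7→#1 1, S8→#1 5  ⇒ total 27.
Compare {#3}: total 39.
Compare {#4}: total 39.
No size-1 selection does better; minimum is 27.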